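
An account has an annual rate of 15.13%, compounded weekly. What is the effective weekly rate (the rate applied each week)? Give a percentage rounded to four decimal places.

With a nominal annual rate compounded weekly, the periodic rate is the nominal rate divided by 52.
i = 0.1513 / 52 = 0.0029096 = 0.2910%.

0.2910%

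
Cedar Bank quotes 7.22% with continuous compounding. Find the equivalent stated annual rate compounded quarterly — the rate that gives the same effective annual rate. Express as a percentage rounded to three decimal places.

7.286%

EAR under continuous compounding: e^0.0722 − 1 = 0.074870.
Solve (1 + r/4)^4 = 1.074870: r/4 = 1.074870^(1/4) − 1 = 0.018214, so r = 0.072856 = 7.286%.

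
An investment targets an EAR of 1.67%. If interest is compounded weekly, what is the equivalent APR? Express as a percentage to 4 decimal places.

1.6565%

(1 + r/52)^52 − 1 = 0.0167, so 1 + r/52 = 1.0167^(1/52).
r/52 = 0.000319, so r = 0.016565 = 1.6565%.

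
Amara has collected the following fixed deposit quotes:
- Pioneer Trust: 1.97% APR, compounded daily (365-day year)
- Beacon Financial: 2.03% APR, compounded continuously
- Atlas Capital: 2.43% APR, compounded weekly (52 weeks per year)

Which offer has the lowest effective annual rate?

Pioneer Trust: (1 + 0.0197/365)^365 − 1 = 1.989%
Beacon Financial: e^0.0203 − 1 = 2.051%
Atlas Capital: (1 + 0.0243/52)^52 − 1 = 2.459%
The lowest effective annual rate is Pioneer Trust at 1.989%.

Pioneer Trust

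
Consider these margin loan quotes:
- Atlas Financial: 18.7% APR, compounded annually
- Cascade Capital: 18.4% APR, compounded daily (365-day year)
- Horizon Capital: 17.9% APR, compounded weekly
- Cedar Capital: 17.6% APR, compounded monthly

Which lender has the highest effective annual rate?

Cascade Capital

Atlas Financial: compounded annually, EAR = 18.700%
Cascade Capital: (1 + 0.184/365)^365 − 1 = 20.196%
Horizon Capital: (1 + 0.179/52)^52 − 1 = 19.565%
Cedar Capital: (1 + 0.176/12)^12 − 1 = 19.091%
The highest effective annual rate is Cascade Capital at 20.196%.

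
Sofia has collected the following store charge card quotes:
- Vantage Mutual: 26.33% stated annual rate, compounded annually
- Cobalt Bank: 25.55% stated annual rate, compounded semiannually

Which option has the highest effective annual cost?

Vantage Mutual: compounded annually, EAR = 26.330%
Cobalt Bank: (1 + 0.2555/2)^2 − 1 = 27.182%
The highest effective annual rate is Cobalt Bank at 27.182%.

Cobalt Bank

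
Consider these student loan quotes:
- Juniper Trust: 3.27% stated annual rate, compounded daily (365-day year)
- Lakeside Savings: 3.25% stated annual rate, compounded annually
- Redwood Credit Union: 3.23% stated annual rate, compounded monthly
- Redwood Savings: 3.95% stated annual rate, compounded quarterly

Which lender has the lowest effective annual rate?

Lakeside Savings

Juniper Trust: (1 + 0.0327/365)^365 − 1 = 3.324%
Lakeside Savings: compounded annually, EAR = 3.250%
Redwood Credit Union: (1 + 0.0323/12)^12 − 1 = 3.278%
Redwood Savings: (1 + 0.0395/4)^4 − 1 = 4.009%
The lowest effective annual rate is Lakeside Savings at 3.250%.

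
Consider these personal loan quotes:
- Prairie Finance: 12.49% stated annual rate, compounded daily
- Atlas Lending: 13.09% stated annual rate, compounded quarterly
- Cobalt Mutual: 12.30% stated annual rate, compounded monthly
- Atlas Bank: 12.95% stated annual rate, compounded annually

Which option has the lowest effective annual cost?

Prairie Finance: (1 + 0.1249/365)^365 − 1 = 13.301%
Atlas Lending: (1 + 0.1309/4)^4 − 1 = 13.747%
Cobalt Mutual: (1 + 0.1230/12)^12 − 1 = 13.018%
Atlas Bank: compounded annually, EAR = 12.950%
The lowest effective annual rate is Atlas Bank at 12.950%.

Atlas Bank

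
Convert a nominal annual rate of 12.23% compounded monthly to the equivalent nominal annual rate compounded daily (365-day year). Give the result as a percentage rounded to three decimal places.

12.170%

EAR = (1 + 0.1223/12)^12 − 1 = 0.129394.
Solve (1 + r/365)^365 = 1.129394: r/365 = 1.129394^(1/365) − 1 = 0.000333, so r = 0.121701 = 12.170%.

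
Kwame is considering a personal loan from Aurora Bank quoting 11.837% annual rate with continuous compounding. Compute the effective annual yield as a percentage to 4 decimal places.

12.5661%

With continuous compounding, EAR = e^0.11837 − 1.
e^0.11837 = 1.125661, so EAR = 0.125661 = 12.5661%.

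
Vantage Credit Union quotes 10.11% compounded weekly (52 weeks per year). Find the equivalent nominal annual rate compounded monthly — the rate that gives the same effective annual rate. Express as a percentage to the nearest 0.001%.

EAR = (1 + 0.1011/52)^52 − 1 = 0.106279.
Solve (1 + r/12)^12 = 1.106279: r/12 = 1.106279^(1/12) − 1 = 0.008452, so r = 0.101428 = 10.143%.

10.143%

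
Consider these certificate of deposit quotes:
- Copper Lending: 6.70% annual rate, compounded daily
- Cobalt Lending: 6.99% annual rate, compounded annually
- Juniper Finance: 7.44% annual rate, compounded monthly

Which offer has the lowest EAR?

Copper Lending

Copper Lending: (1 + 0.0670/365)^365 − 1 = 6.929%
Cobalt Lending: compounded annually, EAR = 6.990%
Juniper Finance: (1 + 0.0744/12)^12 − 1 = 7.699%
The lowest effective annual rate is Copper Lending at 6.929%.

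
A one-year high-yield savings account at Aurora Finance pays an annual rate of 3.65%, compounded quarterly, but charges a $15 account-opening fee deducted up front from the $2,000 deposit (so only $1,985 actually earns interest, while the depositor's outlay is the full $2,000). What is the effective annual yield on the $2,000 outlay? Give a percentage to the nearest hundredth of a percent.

Value after one year: 1,985 × (1 + 0.0365/4)^4 = 1,985 × 1.037003 = $2,058.45.
Effective yield on the $2,000 outlay: 2,058.45 / 2,000 − 1 = 0.029225 = 2.92%.

2.92%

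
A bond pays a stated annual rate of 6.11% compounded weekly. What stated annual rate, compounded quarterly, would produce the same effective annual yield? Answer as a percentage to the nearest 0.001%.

EAR = (1 + 0.0611/52)^52 − 1 = 0.062967.
Solve (1 + r/4)^4 = 1.062967: r/4 = 1.062967^(1/4) − 1 = 0.015383, so r = 0.061533 = 6.153%.

6.153%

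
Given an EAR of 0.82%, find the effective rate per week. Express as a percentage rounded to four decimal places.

The per-week rate i satisfies (1 + i)^52 = 1 + 0.0082.
i = 1.0082^(1/52) − 1 = 0.0001571 = 0.0157%.

0.0157%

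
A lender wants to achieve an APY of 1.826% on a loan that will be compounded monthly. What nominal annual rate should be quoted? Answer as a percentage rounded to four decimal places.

1.8109%

(1 + r/12)^12 − 1 = 0.01826, so 1 + r/12 = 1.01826^(1/12).
r/12 = 0.001509, so r = 0.018109 = 1.8109%.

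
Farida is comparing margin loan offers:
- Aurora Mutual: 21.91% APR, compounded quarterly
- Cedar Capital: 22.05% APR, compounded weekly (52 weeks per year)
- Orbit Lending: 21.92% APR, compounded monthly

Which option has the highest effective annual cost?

Aurora Mutual: (1 + 0.2191/4)^4 − 1 = 23.777%
Cedar Capital: (1 + 0.2205/52)^52 − 1 = 24.612%
Orbit Lending: (1 + 0.2192/12)^12 − 1 = 24.262%
The highest effective annual rate is Cedar Capital at 24.612%.

Cedar Capital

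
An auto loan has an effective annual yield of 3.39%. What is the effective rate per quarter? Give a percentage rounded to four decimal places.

The per-quarter rate i satisfies (1 + i)^4 = 1 + 0.0339.
i = 1.0339^(1/4) − 1 = 0.0083693 = 0.8369%.

0.8369%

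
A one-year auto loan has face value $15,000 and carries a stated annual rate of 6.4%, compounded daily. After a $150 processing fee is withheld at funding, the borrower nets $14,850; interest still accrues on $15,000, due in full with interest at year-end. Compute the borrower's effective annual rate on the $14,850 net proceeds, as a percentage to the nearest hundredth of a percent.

7.69%

Amount owed after one year: 15,000 × (1 + 0.064/365)^365 = 15,000 × 1.066086 = $15,991.30.
Effective rate on net proceeds: 15,991.30 / 14,850 − 1 = 0.076855 = 7.69%.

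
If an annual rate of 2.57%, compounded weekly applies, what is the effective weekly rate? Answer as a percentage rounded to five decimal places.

With a nominal annual rate compounded weekly, the periodic rate is the nominal rate divided by 52.
i = 0.0257 / 52 = 0.0004942 = 0.04942%.

0.04942%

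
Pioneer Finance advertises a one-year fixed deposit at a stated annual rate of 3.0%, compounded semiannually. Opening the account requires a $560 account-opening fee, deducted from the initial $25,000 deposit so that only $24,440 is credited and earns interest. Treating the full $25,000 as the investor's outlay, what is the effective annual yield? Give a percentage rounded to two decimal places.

Value after one year: 24,440 × (1 + 0.030/2)^2 = 24,440 × 1.030225 = $25,178.70.
Effective yield on the $25,000 outlay: 25,178.70 / 25,000 − 1 = 0.007148 = 0.71%.

0.71%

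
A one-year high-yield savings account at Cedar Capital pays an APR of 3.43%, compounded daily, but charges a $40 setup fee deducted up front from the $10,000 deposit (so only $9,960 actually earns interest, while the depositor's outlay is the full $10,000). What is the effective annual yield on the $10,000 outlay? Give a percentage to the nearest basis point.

Value after one year: 9,960 × (1 + 0.0343/365)^365 = 9,960 × 1.034893 = $10,307.54.
Effective yield on the $10,000 outlay: 10,307.54 / 10,000 − 1 = 0.030754 = 3.08%.

3.08%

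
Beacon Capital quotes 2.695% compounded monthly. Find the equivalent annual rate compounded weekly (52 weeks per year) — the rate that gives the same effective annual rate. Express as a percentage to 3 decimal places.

2.693%

EAR = (1 + 0.02695/12)^12 − 1 = 0.027285.
Solve (1 + r/52)^52 = 1.027285: r/52 = 1.027285^(1/52) − 1 = 0.000518, so r = 0.026927 = 2.693%.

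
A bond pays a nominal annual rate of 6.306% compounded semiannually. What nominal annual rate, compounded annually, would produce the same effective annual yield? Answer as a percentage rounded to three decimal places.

6.405%

EAR = (1 + 0.06306/2)^2 − 1 = 0.064054.
Compounded annually, the equivalent nominal rate is the EAR itself: 6.405%.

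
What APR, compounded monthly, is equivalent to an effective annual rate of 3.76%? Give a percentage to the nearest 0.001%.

3.697%

(1 + r/12)^12 − 1 = 0.0376, so 1 + r/12 = 1.0376^(1/12).
r/12 = 0.003081, so r = 0.036967 = 3.697%.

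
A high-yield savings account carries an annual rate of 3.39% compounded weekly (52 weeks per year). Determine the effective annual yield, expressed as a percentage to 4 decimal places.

EAR = (1 + 0.0339/52)^52 − 1.
= (1 + 0.000652)^52 − 1 = 1.034470 − 1 = 3.4470%.

3.4470%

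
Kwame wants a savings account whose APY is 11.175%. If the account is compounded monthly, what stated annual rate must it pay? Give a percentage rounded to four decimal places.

10.6404%

(1 + r/12)^12 − 1 = 0.11175, so 1 + r/12 = 1.11175^(1/12).
r/12 = 0.008867, so r = 0.106404 = 10.6404%.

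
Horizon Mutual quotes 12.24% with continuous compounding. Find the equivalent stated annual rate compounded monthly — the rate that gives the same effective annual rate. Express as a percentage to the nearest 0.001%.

12.303%

EAR under continuous compounding: e^0.1224 − 1 = 0.130206.
Solve (1 + r/12)^12 = 1.130206: r/12 = 1.130206^(1/12) − 1 = 0.010252, so r = 0.123026 = 12.303%.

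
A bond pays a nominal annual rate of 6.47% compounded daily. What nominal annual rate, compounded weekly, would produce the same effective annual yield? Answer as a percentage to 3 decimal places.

EAR = (1 + 0.0647/365)^365 − 1 = 0.066833.
Solve (1 + r/52)^52 = 1.066833: r/52 = 1.066833^(1/52) − 1 = 0.001245, so r = 0.064735 = 6.473%.

6.473%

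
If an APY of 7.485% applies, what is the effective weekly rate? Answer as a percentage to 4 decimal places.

0.1389%

The per-week rate i satisfies (1 + i)^52 = 1 + 0.07485.
i = 1.07485^(1/52) − 1 = 0.0013891 = 0.1389%.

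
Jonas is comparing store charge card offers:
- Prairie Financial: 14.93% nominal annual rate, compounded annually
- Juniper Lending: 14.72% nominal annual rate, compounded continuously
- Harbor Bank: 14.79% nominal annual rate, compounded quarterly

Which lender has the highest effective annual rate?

Juniper Lending

Prairie Financial: compounded annually, EAR = 14.930%
Juniper Lending: e^0.1472 − 1 = 15.859%
Harbor Bank: (1 + 0.1479/4)^4 − 1 = 15.631%
The highest effective annual rate is Juniper Lending at 15.859%.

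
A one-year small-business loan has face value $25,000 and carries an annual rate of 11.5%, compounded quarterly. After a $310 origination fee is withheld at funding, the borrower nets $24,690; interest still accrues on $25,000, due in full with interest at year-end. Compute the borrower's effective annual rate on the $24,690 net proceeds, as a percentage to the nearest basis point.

Amount owed after one year: 25,000 × (1 + 0.115/4)^4 = 25,000 × 1.120055 = $28,001.38.
Effective rate on net proceeds: 28,001.38 / 24,690 − 1 = 0.134118 = 13.41%.

13.41%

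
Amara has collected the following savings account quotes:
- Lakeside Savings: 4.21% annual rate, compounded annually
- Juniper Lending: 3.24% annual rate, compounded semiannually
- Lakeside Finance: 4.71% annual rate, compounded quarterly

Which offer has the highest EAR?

Lakeside Savings: compounded annually, EAR = 4.210%
Juniper Lending: (1 + 0.0324/2)^2 − 1 = 3.266%
Lakeside Finance: (1 + 0.0471/4)^4 − 1 = 4.794%
The highest effective annual rate is Lakeside Finance at 4.794%.

Lakeside Finance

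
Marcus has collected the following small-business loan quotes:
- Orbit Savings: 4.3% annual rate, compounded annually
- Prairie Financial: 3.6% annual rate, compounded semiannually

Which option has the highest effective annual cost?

Orbit Savings

Orbit Savings: compounded annually, EAR = 4.300%
Prairie Financial: (1 + 0.036/2)^2 − 1 = 3.632%
The highest effective annual rate is Orbit Savings at 4.300%.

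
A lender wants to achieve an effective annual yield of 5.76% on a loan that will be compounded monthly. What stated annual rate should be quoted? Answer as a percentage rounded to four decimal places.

(1 + r/12)^12 − 1 = 0.0576, so 1 + r/12 = 1.0576^(1/12).
r/12 = 0.004678, so r = 0.056133 = 5.6133%.

5.6133%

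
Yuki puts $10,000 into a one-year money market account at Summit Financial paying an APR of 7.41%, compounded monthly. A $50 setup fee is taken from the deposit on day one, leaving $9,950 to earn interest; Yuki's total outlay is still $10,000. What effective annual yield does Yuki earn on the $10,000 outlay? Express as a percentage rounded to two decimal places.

Value after one year: 9,950 × (1 + 0.0741/12)^12 = 9,950 × 1.076669 = $10,712.86.
Effective yield on the $10,000 outlay: 10,712.86 / 10,000 − 1 = 0.071286 = 7.13%.

7.13%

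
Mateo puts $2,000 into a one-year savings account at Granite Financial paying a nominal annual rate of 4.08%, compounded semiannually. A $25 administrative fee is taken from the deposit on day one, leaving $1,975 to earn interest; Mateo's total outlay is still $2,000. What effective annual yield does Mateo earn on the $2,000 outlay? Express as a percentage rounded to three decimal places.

2.820%

Value after one year: 1,975 × (1 + 0.0408/2)^2 = 1,975 × 1.041216 = $2,056.40.
Effective yield on the $2,000 outlay: 2,056.40 / 2,000 − 1 = 0.028201 = 2.820%.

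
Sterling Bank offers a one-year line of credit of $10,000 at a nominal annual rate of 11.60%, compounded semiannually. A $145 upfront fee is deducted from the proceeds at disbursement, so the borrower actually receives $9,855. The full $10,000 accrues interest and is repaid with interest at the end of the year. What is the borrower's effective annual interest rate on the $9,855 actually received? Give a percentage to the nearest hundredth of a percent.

Amount owed after one year: 10,000 × (1 + 0.1160/2)^2 = 10,000 × 1.119364 = $11,193.64.
Effective rate on net proceeds: 11,193.64 / 9,855 − 1 = 0.135834 = 13.58%.

13.58%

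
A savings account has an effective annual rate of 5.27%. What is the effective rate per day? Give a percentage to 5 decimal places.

The per-day rate i satisfies (1 + i)^365 = 1 + 0.0527.
i = 1.0527^(1/365) − 1 = 0.0001407 = 0.01407%.

0.01407%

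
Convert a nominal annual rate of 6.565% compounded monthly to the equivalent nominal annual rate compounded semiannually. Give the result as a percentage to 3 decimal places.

EAR = (1 + 0.06565/12)^12 − 1 = 0.067662.
Solve (1 + r/2)^2 = 1.067662: r/2 = 1.067662^(1/2) − 1 = 0.033277, so r = 0.066554 = 6.655%.

6.655%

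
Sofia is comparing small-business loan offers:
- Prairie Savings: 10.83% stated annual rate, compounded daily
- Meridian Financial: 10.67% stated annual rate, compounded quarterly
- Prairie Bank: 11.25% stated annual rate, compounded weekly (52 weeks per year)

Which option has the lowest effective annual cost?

Meridian Financial

Prairie Savings: (1 + 0.1083/365)^365 − 1 = 11.436%
Meridian Financial: (1 + 0.1067/4)^4 − 1 = 11.105%
Prairie Bank: (1 + 0.1125/52)^52 − 1 = 11.894%
The lowest effective annual rate is Meridian Financial at 11.105%.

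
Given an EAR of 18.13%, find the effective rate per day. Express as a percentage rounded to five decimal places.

The per-day rate i satisfies (1 + i)^365 = 1 + 0.1813.
i = 1.1813^(1/365) − 1 = 0.0004566 = 0.04566%.

0.04566%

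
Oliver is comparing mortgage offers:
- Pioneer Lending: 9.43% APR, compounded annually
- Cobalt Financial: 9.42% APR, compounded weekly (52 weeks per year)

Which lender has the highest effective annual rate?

Pioneer Lending: compounded annually, EAR = 9.430%
Cobalt Financial: (1 + 0.0942/52)^52 − 1 = 9.869%
The highest effective annual rate is Cobalt Financial at 9.869%.

Cobalt Financial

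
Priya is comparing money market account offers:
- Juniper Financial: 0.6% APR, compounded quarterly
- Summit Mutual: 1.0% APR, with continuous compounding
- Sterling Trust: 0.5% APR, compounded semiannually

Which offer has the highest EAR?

Juniper Financial: (1 + 0.006/4)^4 − 1 = 0.601%
Summit Mutual: e^0.010 − 1 = 1.005%
Sterling Trust: (1 + 0.005/2)^2 − 1 = 0.501%
The highest effective annual rate is Summit Mutual at 1.005%.

Summit Mutual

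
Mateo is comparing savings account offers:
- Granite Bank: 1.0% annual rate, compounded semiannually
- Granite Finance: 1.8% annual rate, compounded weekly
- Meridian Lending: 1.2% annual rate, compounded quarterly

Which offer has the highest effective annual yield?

Granite Finance

Granite Bank: (1 + 0.010/2)^2 − 1 = 1.002%
Granite Finance: (1 + 0.018/52)^52 − 1 = 1.816%
Meridian Lending: (1 + 0.012/4)^4 − 1 = 1.205%
The highest effective annual rate is Granite Finance at 1.816%.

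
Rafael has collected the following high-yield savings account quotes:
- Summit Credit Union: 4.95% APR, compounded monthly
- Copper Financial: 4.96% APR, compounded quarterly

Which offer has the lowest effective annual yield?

Summit Credit Union: (1 + 0.0495/12)^12 − 1 = 5.064%
Copper Financial: (1 + 0.0496/4)^4 − 1 = 5.053%
The lowest effective annual rate is Copper Financial at 5.053%.

Copper Financial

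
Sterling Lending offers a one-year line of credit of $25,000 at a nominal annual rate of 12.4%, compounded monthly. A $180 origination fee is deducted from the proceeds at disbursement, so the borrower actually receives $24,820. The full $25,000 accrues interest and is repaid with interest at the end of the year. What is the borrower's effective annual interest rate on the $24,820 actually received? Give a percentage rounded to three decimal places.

13.950%

Amount owed after one year: 25,000 × (1 + 0.124/12)^12 = 25,000 × 1.131296 = $28,282.40.
Effective rate on net proceeds: 28,282.40 / 24,820 − 1 = 0.139500 = 13.950%.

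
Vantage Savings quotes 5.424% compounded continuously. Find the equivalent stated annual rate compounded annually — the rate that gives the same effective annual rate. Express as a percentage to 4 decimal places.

EAR under continuous compounding: e^0.05424 − 1 = 0.055738.
Compounded annually, the equivalent nominal rate is the EAR itself: 5.5738%.

5.5738%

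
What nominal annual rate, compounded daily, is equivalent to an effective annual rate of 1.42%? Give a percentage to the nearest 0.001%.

1.410%

(1 + r/365)^365 − 1 = 0.0142, so 1 + r/365 = 1.0142^(1/365).
r/365 = 0.000039, so r = 0.014100 = 1.410%.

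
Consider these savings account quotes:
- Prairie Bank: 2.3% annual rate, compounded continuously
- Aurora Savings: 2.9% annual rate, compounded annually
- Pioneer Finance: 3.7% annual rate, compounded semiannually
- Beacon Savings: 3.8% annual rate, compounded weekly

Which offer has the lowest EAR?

Prairie Bank: e^0.023 − 1 = 2.327%
Aurora Savings: compounded annually, EAR = 2.900%
Pioneer Finance: (1 + 0.037/2)^2 − 1 = 3.734%
Beacon Savings: (1 + 0.038/52)^52 − 1 = 3.872%
The lowest effective annual rate is Prairie Bank at 2.327%.

Prairie Bank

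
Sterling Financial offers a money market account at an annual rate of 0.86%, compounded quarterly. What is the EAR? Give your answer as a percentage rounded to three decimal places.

EAR = (1 + 0.0086/4)^4 − 1.
= (1 + 0.002150)^4 − 1 = 1.008628 − 1 = 0.863%.

0.863%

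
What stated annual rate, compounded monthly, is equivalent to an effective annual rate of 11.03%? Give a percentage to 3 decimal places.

10.509%

(1 + r/12)^12 − 1 = 0.1103, so 1 + r/12 = 1.1103^(1/12).
r/12 = 0.008757, so r = 0.105088 = 10.509%.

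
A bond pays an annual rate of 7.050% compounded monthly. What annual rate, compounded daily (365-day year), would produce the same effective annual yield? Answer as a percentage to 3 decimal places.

EAR = (1 + 0.07050/12)^12 − 1 = 0.072823.
Solve (1 + r/365)^365 = 1.072823: r/365 = 1.072823^(1/365) − 1 = 0.000193, so r = 0.070300 = 7.030%.

7.030%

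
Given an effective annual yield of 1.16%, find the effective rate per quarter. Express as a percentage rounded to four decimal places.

0.2887%

The per-quarter rate i satisfies (1 + i)^4 = 1 + 0.0116.
i = 1.0116^(1/4) − 1 = 0.0028875 = 0.2887%.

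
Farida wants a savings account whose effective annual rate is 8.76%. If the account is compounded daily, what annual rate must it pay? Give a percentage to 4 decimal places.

8.3983%

(1 + r/365)^365 − 1 = 0.0876, so 1 + r/365 = 1.0876^(1/365).
r/365 = 0.000230, so r = 0.083983 = 8.3983%.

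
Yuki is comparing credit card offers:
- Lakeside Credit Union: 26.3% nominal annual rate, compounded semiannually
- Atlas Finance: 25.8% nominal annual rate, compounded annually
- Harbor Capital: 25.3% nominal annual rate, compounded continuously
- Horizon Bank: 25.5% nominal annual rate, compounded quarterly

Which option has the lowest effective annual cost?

Atlas Finance

Lakeside Credit Union: (1 + 0.263/2)^2 − 1 = 28.029%
Atlas Finance: compounded annually, EAR = 25.800%
Harbor Capital: e^0.253 − 1 = 28.788%
Horizon Bank: (1 + 0.255/4)^4 − 1 = 28.044%
The lowest effective annual rate is Atlas Finance at 25.800%.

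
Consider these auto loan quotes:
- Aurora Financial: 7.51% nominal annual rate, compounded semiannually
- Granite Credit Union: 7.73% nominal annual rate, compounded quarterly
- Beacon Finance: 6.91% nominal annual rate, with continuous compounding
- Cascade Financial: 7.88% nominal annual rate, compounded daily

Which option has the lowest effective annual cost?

Aurora Financial: (1 + 0.0751/2)^2 − 1 = 7.651%
Granite Credit Union: (1 + 0.0773/4)^4 − 1 = 7.957%
Beacon Finance: e^0.0691 − 1 = 7.154%
Cascade Financial: (1 + 0.0788/365)^365 − 1 = 8.198%
The lowest effective annual rate is Beacon Finance at 7.154%.

Beacon Finance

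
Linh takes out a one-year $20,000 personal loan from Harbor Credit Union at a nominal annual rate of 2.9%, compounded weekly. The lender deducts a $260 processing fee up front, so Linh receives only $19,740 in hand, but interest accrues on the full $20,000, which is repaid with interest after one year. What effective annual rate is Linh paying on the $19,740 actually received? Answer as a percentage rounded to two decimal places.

4.30%

Amount owed after one year: 20,000 × (1 + 0.029/52)^52 = 20,000 × 1.029416 = $20,588.33.
Effective rate on net proceeds: 20,588.33 / 19,740 − 1 = 0.042975 = 4.30%.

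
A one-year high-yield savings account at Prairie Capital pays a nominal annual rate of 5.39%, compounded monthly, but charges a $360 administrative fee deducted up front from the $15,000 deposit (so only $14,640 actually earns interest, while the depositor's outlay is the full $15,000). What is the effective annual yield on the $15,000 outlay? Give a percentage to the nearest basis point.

Value after one year: 14,640 × (1 + 0.0539/12)^12 = 14,640 × 1.055252 = $15,448.88.
Effective yield on the $15,000 outlay: 15,448.88 / 15,000 − 1 = 0.029926 = 2.99%.

2.99%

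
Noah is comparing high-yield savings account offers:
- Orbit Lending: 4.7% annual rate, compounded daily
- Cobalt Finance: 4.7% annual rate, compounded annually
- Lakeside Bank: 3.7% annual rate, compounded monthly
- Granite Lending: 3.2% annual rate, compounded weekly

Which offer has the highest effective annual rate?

Orbit Lending: (1 + 0.047/365)^365 − 1 = 4.812%
Cobalt Finance: compounded annually, EAR = 4.700%
Lakeside Bank: (1 + 0.037/12)^12 − 1 = 3.763%
Granite Lending: (1 + 0.032/52)^52 − 1 = 3.251%
The highest effective annual rate is Orbit Lending at 4.812%.

Orbit Lending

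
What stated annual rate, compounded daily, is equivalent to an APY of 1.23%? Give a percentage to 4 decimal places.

(1 + r/365)^365 − 1 = 0.0123, so 1 + r/365 = 1.0123^(1/365).
r/365 = 0.000033, so r = 0.012225 = 1.2225%.

1.2225%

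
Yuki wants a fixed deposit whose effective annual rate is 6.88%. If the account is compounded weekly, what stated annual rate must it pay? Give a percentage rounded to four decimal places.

6.6579%

(1 + r/52)^52 − 1 = 0.0688, so 1 + r/52 = 1.0688^(1/52).
r/52 = 0.001280, so r = 0.066579 = 6.6579%.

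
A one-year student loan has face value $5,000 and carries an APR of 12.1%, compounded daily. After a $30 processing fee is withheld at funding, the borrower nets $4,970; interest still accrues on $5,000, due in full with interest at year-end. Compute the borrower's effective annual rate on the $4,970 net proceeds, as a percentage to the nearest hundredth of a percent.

13.54%

Amount owed after one year: 5,000 × (1 + 0.121/365)^365 = 5,000 × 1.128602 = $5,643.01.
Effective rate on net proceeds: 5,643.01 / 4,970 − 1 = 0.135415 = 13.54%.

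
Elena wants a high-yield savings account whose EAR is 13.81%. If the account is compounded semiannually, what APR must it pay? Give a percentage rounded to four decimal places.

(1 + r/2)^2 − 1 = 0.1381, so 1 + r/2 = 1.1381^(1/2).
r/2 = 0.066818, so r = 0.133635 = 13.3635%.

13.3635%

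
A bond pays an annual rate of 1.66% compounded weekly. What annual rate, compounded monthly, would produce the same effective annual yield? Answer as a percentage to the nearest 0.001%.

1.661%

EAR = (1 + 0.0166/52)^52 − 1 = 0.016736.
Solve (1 + r/12)^12 = 1.016736: r/12 = 1.016736^(1/12) − 1 = 0.001384, so r = 0.016609 = 1.661%.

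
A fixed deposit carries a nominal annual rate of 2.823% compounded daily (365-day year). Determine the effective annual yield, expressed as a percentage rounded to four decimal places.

EAR = (1 + 0.02823/365)^365 − 1.
= (1 + 0.000077)^365 − 1 = 1.028631 − 1 = 2.8631%.

2.8631%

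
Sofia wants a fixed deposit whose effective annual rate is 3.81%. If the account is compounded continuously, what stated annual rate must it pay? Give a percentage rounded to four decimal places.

Continuous: nominal r satisfies e^r − 1 = 0.0381.
r = ln(1 + 0.0381) = ln(1.0381) = 0.037392 = 3.7392%.

3.7392%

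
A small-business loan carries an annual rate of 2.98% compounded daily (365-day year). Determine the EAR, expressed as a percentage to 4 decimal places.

3.0247%

EAR = (1 + 0.0298/365)^365 − 1.
= (1 + 0.000082)^365 − 1 = 1.030247 − 1 = 3.0247%.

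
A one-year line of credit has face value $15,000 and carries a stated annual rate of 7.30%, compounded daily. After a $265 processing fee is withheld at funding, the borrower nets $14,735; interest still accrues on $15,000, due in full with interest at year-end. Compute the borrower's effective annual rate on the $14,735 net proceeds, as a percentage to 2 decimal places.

Amount owed after one year: 15,000 × (1 + 0.0730/365)^365 = 15,000 × 1.075723 = $16,135.84.
Effective rate on net proceeds: 16,135.84 / 14,735 − 1 = 0.095069 = 9.51%.

9.51%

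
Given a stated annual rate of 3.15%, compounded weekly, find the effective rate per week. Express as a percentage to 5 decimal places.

0.06058%

With a nominal annual rate compounded weekly, the periodic rate is the nominal rate divided by 52.
i = 0.0315 / 52 = 0.0006058 = 0.06058%.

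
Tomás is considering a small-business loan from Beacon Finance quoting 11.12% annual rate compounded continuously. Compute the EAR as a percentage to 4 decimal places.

With continuous compounding, EAR = e^0.1112 − 1.
e^0.1112 = 1.117618, so EAR = 0.117618 = 11.7618%.

11.7618%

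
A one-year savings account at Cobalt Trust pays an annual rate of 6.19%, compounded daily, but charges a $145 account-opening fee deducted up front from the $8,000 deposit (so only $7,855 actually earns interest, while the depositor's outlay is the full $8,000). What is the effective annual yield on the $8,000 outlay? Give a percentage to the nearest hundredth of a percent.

Value after one year: 7,855 × (1 + 0.0619/365)^365 = 7,855 × 1.063850 = $8,356.54.
Effective yield on the $8,000 outlay: 8,356.54 / 8,000 − 1 = 0.044568 = 4.46%.

4.46%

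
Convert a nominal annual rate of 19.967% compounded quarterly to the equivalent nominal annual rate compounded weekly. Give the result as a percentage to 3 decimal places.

19.521%

EAR = (1 + 0.19967/4)^4 − 1 = 0.215124.
Solve (1 + r/52)^52 = 1.215124: r/52 = 1.215124^(1/52) − 1 = 0.003754, so r = 0.195212 = 19.521%.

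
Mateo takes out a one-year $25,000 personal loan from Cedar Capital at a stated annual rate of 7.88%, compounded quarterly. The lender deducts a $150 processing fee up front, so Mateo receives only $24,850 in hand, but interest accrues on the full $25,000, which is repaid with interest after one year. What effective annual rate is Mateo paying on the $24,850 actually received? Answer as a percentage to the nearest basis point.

8.77%

Amount owed after one year: 25,000 × (1 + 0.0788/4)^4 = 25,000 × 1.081159 = $27,028.98.
Effective rate on net proceeds: 27,028.98 / 24,850 − 1 = 0.087685 = 8.77%.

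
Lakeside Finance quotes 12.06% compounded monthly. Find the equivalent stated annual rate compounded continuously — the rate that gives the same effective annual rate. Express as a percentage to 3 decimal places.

12.000%

EAR = (1 + 0.1206/12)^12 − 1 = 0.127495.
Equivalent continuous rate: r = ln(1 + 0.127495) = 0.119998 = 12.000%.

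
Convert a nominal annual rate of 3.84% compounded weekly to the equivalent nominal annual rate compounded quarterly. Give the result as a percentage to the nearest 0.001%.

3.857%

EAR = (1 + 0.0384/52)^52 − 1 = 0.039132.
Solve (1 + r/4)^4 = 1.039132: r/4 = 1.039132^(1/4) − 1 = 0.009643, so r = 0.038571 = 3.857%.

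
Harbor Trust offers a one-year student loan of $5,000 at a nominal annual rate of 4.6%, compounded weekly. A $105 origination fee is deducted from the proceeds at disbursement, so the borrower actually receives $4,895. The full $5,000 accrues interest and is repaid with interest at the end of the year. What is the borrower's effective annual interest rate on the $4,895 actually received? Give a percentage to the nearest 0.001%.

Amount owed after one year: 5,000 × (1 + 0.046/52)^52 = 5,000 × 1.047053 = $5,235.27.
Effective rate on net proceeds: 5,235.27 / 4,895 − 1 = 0.069513 = 6.951%.

6.951%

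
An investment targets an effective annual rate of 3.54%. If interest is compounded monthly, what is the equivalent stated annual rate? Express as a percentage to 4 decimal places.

3.4838%

(1 + r/12)^12 − 1 = 0.0354, so 1 + r/12 = 1.0354^(1/12).
r/12 = 0.002903, so r = 0.034838 = 3.4838%.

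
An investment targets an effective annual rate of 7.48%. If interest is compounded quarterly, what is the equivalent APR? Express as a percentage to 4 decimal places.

(1 + r/4)^4 − 1 = 0.0748, so 1 + r/4 = 1.0748^(1/4).
r/4 = 0.018197, so r = 0.072789 = 7.2789%.

7.2789%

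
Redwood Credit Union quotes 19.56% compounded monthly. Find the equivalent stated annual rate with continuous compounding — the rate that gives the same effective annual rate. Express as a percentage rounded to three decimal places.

EAR = (1 + 0.1956/12)^12 − 1 = 0.214124.
Equivalent continuous rate: r = ln(1 + 0.214124) = 0.194023 = 19.402%.

19.402%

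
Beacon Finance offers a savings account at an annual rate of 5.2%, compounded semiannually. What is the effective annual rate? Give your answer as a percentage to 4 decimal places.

5.2676%

EAR = (1 + 0.052/2)^2 − 1.
= (1 + 0.026000)^2 − 1 = 1.052676 − 1 = 5.2676%.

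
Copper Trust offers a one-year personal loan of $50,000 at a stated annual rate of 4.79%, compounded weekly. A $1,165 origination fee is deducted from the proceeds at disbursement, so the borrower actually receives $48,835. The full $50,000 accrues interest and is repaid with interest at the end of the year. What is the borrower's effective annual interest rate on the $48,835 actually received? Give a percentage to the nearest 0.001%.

7.407%

Amount owed after one year: 50,000 × (1 + 0.0479/52)^52 = 50,000 × 1.049043 = $52,452.13.
Effective rate on net proceeds: 52,452.13 / 48,835 − 1 = 0.074068 = 7.407%.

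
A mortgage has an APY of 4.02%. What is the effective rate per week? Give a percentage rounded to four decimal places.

The per-week rate i satisfies (1 + i)^52 = 1 + 0.0402.
i = 1.0402^(1/52) − 1 = 0.0007582 = 0.0758%.

0.0758%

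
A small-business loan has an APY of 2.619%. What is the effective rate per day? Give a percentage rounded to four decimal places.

0.0071%

The per-day rate i satisfies (1 + i)^365 = 1 + 0.02619.
i = 1.02619^(1/365) − 1 = 0.0000708 = 0.0071%.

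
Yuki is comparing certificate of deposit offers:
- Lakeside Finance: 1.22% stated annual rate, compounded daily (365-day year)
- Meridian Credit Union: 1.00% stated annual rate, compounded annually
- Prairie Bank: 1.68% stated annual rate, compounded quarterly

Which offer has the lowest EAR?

Meridian Credit Union

Lakeside Finance: (1 + 0.0122/365)^365 − 1 = 1.227%
Meridian Credit Union: compounded annually, EAR = 1.000%
Prairie Bank: (1 + 0.0168/4)^4 − 1 = 1.691%
The lowest effective annual rate is Meridian Credit Union at 1.000%.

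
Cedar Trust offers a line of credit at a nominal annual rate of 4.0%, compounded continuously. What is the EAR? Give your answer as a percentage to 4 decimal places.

With continuous compounding, EAR = e^0.040 − 1.
e^0.040 = 1.040811, so EAR = 0.040811 = 4.0811%.

4.0811%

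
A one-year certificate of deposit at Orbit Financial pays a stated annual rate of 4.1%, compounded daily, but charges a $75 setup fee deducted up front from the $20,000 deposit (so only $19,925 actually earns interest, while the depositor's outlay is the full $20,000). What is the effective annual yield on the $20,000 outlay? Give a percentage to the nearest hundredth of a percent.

3.79%

Value after one year: 19,925 × (1 + 0.041/365)^365 = 19,925 × 1.041850 = $20,758.86.
Effective yield on the $20,000 outlay: 20,758.86 / 20,000 − 1 = 0.037943 = 3.79%.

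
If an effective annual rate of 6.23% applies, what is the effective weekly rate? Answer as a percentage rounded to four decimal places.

0.1163%

The per-week rate i satisfies (1 + i)^52 = 1 + 0.0623.
i = 1.0623^(1/52) − 1 = 0.0011629 = 0.1163%.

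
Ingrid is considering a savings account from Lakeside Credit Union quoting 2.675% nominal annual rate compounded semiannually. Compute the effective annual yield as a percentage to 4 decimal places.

EAR = (1 + 0.02675/2)^2 − 1.
= (1 + 0.013375)^2 − 1 = 1.026929 − 1 = 2.6929%.

2.6929%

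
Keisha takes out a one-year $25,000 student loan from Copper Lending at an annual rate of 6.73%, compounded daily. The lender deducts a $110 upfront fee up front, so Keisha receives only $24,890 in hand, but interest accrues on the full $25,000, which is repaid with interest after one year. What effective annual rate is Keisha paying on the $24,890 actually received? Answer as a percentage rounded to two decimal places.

Amount owed after one year: 25,000 × (1 + 0.0673/365)^365 = 25,000 × 1.069610 = $26,740.24.
Effective rate on net proceeds: 26,740.24 / 24,890 − 1 = 0.074337 = 7.43%.

7.43%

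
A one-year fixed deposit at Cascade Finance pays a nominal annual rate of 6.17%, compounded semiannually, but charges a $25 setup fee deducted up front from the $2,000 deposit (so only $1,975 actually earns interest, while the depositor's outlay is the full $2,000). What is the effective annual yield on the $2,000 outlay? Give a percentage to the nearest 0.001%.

Value after one year: 1,975 × (1 + 0.0617/2)^2 = 1,975 × 1.062652 = $2,098.74.
Effective yield on the $2,000 outlay: 2,098.74 / 2,000 − 1 = 0.049369 = 4.937%.

4.937%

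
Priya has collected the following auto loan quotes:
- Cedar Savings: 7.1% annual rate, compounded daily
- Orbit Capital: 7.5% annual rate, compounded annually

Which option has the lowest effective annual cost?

Cedar Savings: (1 + 0.071/365)^365 − 1 = 7.357%
Orbit Capital: compounded annually, EAR = 7.500%
The lowest effective annual rate is Cedar Savings at 7.357%.

Cedar Savings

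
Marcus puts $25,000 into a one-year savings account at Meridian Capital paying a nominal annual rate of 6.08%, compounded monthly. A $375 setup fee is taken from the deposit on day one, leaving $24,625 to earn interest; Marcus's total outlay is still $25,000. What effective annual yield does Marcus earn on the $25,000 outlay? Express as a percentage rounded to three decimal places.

4.659%

Value after one year: 24,625 × (1 + 0.0608/12)^12 = 24,625 × 1.062523 = $26,164.63.
Effective yield on the $25,000 outlay: 26,164.63 / 25,000 − 1 = 0.046585 = 4.659%.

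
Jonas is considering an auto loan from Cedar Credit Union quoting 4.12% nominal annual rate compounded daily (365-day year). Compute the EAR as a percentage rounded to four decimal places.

EAR = (1 + 0.0412/365)^365 − 1.
= 1.042058 − 1 = 4.2058%.

4.2058%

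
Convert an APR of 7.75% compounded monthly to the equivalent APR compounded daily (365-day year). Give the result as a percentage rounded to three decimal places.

EAR = (1 + 0.0775/12)^12 − 1 = 0.080313.
Solve (1 + r/365)^365 = 1.080313: r/365 = 1.080313^(1/365) − 1 = 0.000212, so r = 0.077259 = 7.726%.

7.726%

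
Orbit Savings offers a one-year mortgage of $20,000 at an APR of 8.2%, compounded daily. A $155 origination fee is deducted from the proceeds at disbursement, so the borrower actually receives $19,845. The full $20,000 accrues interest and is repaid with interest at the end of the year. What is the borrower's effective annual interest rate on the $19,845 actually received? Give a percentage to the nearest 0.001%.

9.392%

Amount owed after one year: 20,000 × (1 + 0.082/365)^365 = 20,000 × 1.085446 = $21,708.92.
Effective rate on net proceeds: 21,708.92 / 19,845 − 1 = 0.093924 = 9.392%.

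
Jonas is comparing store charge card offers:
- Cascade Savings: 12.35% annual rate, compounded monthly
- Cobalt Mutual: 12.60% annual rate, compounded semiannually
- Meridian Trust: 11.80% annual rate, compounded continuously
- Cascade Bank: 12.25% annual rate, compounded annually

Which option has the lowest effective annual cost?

Cascade Bank

Cascade Savings: (1 + 0.1235/12)^12 − 1 = 13.074%
Cobalt Mutual: (1 + 0.1260/2)^2 − 1 = 12.997%
Meridian Trust: e^0.1180 − 1 = 12.524%
Cascade Bank: compounded annually, EAR = 12.250%
The lowest effective annual rate is Cascade Bank at 12.250%.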